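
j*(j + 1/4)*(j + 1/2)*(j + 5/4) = j^4 + 2*j^3 + 17*j^2/16 + 5*j/32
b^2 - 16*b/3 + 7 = (b - 3)*(b - 7/3)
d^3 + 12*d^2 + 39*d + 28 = (d + 1)*(d + 4)*(d + 7)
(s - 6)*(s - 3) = s^2 - 9*s + 18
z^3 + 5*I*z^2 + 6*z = z*(z - I)*(z + 6*I)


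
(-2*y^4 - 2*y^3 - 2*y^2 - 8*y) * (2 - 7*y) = 14*y^5 + 10*y^4 + 10*y^3 + 52*y^2 - 16*y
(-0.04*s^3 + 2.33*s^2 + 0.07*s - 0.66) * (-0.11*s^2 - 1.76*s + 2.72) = 0.0044*s^5 - 0.1859*s^4 - 4.2173*s^3 + 6.287*s^2 + 1.352*s - 1.7952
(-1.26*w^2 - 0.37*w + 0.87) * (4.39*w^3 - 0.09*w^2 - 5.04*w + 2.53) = -5.5314*w^5 - 1.5109*w^4 + 10.203*w^3 - 1.4013*w^2 - 5.3209*w + 2.2011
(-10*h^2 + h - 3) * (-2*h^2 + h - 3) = 20*h^4 - 12*h^3 + 37*h^2 - 6*h + 9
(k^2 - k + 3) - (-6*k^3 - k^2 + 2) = 6*k^3 + 2*k^2 - k + 1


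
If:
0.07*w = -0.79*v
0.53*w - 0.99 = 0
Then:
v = -0.17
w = 1.87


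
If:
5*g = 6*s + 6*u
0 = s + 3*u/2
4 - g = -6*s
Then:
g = -2/7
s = -5/7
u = 10/21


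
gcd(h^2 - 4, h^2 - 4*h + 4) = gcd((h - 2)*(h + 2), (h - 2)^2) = h - 2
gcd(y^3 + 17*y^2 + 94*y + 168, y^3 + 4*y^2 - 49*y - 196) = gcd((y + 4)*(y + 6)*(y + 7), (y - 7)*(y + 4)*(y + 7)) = y^2 + 11*y + 28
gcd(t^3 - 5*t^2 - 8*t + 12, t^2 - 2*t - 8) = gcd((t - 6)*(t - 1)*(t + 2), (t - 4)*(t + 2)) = t + 2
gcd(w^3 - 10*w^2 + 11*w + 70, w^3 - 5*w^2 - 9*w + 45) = w - 5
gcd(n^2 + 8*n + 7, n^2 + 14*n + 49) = n + 7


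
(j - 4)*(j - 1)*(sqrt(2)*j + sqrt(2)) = sqrt(2)*j^3 - 4*sqrt(2)*j^2 - sqrt(2)*j + 4*sqrt(2)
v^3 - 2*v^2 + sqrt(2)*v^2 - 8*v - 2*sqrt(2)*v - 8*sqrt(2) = (v - 4)*(v + 2)*(v + sqrt(2))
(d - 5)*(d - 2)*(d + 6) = d^3 - d^2 - 32*d + 60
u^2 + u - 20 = (u - 4)*(u + 5)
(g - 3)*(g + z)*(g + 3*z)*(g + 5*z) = g^4 + 9*g^3*z - 3*g^3 + 23*g^2*z^2 - 27*g^2*z + 15*g*z^3 - 69*g*z^2 - 45*z^3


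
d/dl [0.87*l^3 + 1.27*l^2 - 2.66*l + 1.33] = 2.61*l^2 + 2.54*l - 2.66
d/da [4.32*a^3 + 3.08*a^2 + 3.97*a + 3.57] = 12.96*a^2 + 6.16*a + 3.97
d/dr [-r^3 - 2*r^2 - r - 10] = -3*r^2 - 4*r - 1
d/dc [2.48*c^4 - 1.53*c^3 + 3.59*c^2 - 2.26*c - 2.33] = 9.92*c^3 - 4.59*c^2 + 7.18*c - 2.26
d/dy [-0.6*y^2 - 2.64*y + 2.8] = -1.2*y - 2.64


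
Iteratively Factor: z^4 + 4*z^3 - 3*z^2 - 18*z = (z)*(z^3 + 4*z^2 - 3*z - 18) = z*(z + 3)*(z^2 + z - 6) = z*(z - 2)*(z + 3)*(z + 3)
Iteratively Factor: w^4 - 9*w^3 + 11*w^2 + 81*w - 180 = (w - 3)*(w^3 - 6*w^2 - 7*w + 60) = (w - 5)*(w - 3)*(w^2 - w - 12) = (w - 5)*(w - 4)*(w - 3)*(w + 3)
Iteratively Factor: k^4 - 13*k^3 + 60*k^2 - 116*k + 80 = (k - 5)*(k^3 - 8*k^2 + 20*k - 16) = (k - 5)*(k - 2)*(k^2 - 6*k + 8) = (k - 5)*(k - 2)^2*(k - 4)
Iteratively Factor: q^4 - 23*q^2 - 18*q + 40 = (q - 5)*(q^3 + 5*q^2 + 2*q - 8) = (q - 5)*(q + 4)*(q^2 + q - 2) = (q - 5)*(q - 1)*(q + 4)*(q + 2)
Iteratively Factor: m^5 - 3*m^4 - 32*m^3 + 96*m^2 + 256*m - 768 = (m + 4)*(m^4 - 7*m^3 - 4*m^2 + 112*m - 192) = (m - 4)*(m + 4)*(m^3 - 3*m^2 - 16*m + 48) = (m - 4)*(m - 3)*(m + 4)*(m^2 - 16) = (m - 4)^2*(m - 3)*(m + 4)*(m + 4)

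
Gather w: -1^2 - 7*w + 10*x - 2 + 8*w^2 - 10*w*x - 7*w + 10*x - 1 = 8*w^2 + w*(-10*x - 14) + 20*x - 4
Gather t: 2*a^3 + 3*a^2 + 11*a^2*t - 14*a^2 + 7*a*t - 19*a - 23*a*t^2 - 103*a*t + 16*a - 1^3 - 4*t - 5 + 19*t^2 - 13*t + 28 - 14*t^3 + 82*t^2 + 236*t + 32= 2*a^3 - 11*a^2 - 3*a - 14*t^3 + t^2*(101 - 23*a) + t*(11*a^2 - 96*a + 219) + 54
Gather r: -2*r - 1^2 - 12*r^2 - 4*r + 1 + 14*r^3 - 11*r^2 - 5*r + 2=14*r^3 - 23*r^2 - 11*r + 2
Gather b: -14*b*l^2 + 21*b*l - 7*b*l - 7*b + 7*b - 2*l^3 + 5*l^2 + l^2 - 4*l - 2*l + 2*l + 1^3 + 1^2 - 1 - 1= b*(-14*l^2 + 14*l) - 2*l^3 + 6*l^2 - 4*l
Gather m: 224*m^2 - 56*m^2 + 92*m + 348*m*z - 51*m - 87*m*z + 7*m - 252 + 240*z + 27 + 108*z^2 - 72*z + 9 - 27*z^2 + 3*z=168*m^2 + m*(261*z + 48) + 81*z^2 + 171*z - 216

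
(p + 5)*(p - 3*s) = p^2 - 3*p*s + 5*p - 15*s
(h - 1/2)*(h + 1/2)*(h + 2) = h^3 + 2*h^2 - h/4 - 1/2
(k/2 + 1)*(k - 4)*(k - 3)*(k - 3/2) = k^4/2 - 13*k^3/4 + 11*k^2/4 + 27*k/2 - 18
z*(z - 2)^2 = z^3 - 4*z^2 + 4*z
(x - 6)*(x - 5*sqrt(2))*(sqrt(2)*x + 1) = sqrt(2)*x^3 - 9*x^2 - 6*sqrt(2)*x^2 - 5*sqrt(2)*x + 54*x + 30*sqrt(2)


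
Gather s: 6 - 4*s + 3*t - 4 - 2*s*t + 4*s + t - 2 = -2*s*t + 4*t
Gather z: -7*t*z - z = z*(-7*t - 1)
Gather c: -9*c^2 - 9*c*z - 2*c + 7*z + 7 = -9*c^2 + c*(-9*z - 2) + 7*z + 7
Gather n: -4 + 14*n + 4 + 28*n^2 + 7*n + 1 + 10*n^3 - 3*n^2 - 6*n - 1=10*n^3 + 25*n^2 + 15*n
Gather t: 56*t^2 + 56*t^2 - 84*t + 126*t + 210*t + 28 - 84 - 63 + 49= 112*t^2 + 252*t - 70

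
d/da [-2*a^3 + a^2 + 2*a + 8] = -6*a^2 + 2*a + 2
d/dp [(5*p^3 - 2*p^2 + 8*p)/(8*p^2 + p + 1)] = (40*p^4 + 10*p^3 - 51*p^2 - 4*p + 8)/(64*p^4 + 16*p^3 + 17*p^2 + 2*p + 1)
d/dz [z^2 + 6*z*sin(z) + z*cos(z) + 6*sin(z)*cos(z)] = -z*sin(z) + 6*z*cos(z) + 2*z + 6*sin(z) + cos(z) + 6*cos(2*z)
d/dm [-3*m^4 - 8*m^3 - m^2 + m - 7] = -12*m^3 - 24*m^2 - 2*m + 1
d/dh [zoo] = 0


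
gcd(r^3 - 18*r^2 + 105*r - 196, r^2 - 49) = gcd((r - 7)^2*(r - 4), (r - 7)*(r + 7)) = r - 7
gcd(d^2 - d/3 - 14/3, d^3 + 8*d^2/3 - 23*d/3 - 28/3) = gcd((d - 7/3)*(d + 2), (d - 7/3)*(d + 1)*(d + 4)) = d - 7/3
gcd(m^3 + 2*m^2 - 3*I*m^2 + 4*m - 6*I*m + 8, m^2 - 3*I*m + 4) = m^2 - 3*I*m + 4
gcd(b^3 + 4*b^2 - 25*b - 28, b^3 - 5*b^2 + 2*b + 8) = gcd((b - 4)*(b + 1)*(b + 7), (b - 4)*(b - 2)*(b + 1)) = b^2 - 3*b - 4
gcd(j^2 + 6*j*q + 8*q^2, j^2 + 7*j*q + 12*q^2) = j + 4*q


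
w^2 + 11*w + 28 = (w + 4)*(w + 7)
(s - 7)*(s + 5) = s^2 - 2*s - 35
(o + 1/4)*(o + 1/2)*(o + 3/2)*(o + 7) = o^4 + 37*o^3/4 + 17*o^2 + 143*o/16 + 21/16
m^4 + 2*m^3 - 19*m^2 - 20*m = m*(m - 4)*(m + 1)*(m + 5)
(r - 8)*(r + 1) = r^2 - 7*r - 8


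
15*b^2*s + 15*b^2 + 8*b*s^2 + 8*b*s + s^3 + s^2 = (3*b + s)*(5*b + s)*(s + 1)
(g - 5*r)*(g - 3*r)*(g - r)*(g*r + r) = g^4*r - 9*g^3*r^2 + g^3*r + 23*g^2*r^3 - 9*g^2*r^2 - 15*g*r^4 + 23*g*r^3 - 15*r^4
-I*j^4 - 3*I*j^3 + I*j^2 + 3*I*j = j*(j + 1)*(j + 3)*(-I*j + I)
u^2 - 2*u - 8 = (u - 4)*(u + 2)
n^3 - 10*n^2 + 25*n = n*(n - 5)^2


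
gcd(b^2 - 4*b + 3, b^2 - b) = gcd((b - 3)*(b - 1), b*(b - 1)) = b - 1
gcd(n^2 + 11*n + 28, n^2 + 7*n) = n + 7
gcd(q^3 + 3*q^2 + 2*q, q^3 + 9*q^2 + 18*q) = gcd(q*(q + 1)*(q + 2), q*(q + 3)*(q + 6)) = q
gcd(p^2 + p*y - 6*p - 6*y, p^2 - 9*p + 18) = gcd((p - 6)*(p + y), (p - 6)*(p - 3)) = p - 6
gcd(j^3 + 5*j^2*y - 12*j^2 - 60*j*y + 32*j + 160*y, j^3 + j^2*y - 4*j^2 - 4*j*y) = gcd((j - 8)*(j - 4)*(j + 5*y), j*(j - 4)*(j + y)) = j - 4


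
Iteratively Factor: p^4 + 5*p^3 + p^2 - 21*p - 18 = (p + 3)*(p^3 + 2*p^2 - 5*p - 6) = (p + 3)^2*(p^2 - p - 2) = (p + 1)*(p + 3)^2*(p - 2)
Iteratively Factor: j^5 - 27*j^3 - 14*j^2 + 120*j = (j - 5)*(j^4 + 5*j^3 - 2*j^2 - 24*j) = (j - 5)*(j - 2)*(j^3 + 7*j^2 + 12*j) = (j - 5)*(j - 2)*(j + 4)*(j^2 + 3*j) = j*(j - 5)*(j - 2)*(j + 4)*(j + 3)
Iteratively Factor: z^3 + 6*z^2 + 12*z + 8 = (z + 2)*(z^2 + 4*z + 4) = (z + 2)^2*(z + 2)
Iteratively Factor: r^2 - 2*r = (r)*(r - 2)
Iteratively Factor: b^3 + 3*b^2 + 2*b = (b)*(b^2 + 3*b + 2) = b*(b + 2)*(b + 1)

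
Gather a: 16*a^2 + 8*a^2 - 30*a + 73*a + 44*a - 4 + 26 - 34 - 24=24*a^2 + 87*a - 36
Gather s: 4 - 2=2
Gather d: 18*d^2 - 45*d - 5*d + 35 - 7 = 18*d^2 - 50*d + 28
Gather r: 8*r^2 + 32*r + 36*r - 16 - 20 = 8*r^2 + 68*r - 36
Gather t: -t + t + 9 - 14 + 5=0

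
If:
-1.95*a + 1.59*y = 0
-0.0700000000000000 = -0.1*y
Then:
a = 0.57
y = 0.70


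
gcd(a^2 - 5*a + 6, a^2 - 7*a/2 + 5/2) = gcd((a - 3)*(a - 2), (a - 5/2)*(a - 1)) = 1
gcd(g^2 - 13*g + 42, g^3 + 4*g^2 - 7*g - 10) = 1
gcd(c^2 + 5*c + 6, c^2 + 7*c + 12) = c + 3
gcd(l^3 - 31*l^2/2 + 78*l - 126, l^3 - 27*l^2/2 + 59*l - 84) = l^2 - 19*l/2 + 21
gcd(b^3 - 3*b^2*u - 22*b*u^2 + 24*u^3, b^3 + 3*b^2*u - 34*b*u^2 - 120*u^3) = -b^2 + 2*b*u + 24*u^2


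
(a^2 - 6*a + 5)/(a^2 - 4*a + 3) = (a - 5)/(a - 3)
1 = 1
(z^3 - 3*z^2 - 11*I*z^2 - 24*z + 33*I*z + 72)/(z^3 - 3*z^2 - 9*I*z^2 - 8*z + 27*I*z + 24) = (z - 3*I)/(z - I)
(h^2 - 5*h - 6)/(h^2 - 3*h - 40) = (-h^2 + 5*h + 6)/(-h^2 + 3*h + 40)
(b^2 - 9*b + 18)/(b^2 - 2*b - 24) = (b - 3)/(b + 4)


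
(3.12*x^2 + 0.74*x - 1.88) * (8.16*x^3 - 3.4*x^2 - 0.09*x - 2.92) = 25.4592*x^5 - 4.5696*x^4 - 18.1376*x^3 - 2.785*x^2 - 1.9916*x + 5.4896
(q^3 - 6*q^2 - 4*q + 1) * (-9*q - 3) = -9*q^4 + 51*q^3 + 54*q^2 + 3*q - 3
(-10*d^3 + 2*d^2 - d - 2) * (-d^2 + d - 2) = 10*d^5 - 12*d^4 + 23*d^3 - 3*d^2 + 4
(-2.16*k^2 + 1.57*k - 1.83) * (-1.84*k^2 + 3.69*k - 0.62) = 3.9744*k^4 - 10.8592*k^3 + 10.4997*k^2 - 7.7261*k + 1.1346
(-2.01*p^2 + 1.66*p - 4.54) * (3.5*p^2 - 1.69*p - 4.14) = -7.035*p^4 + 9.2069*p^3 - 10.374*p^2 + 0.800200000000001*p + 18.7956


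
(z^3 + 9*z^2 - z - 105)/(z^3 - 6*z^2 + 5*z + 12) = (z^2 + 12*z + 35)/(z^2 - 3*z - 4)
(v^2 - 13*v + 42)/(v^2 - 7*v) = (v - 6)/v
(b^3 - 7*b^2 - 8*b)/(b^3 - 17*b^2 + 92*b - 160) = b*(b + 1)/(b^2 - 9*b + 20)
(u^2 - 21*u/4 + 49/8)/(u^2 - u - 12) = (-u^2 + 21*u/4 - 49/8)/(-u^2 + u + 12)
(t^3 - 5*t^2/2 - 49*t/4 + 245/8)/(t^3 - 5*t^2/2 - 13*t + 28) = (t^2 - 6*t + 35/4)/(t^2 - 6*t + 8)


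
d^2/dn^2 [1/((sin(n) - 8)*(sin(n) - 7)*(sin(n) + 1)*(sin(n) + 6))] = 2*(-8*sin(n)^7 + 100*sin(n)^6 - 120*sin(n)^5 - 1741*sin(n)^4 + 3144*sin(n)^3 + 7595*sin(n)^2 - 85810*sin(n) + 105652)/((sin(n) - 8)^3*(sin(n) - 7)^3*(sin(n) + 1)^2*(sin(n) + 6)^3)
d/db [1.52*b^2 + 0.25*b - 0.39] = 3.04*b + 0.25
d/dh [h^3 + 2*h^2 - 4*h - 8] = 3*h^2 + 4*h - 4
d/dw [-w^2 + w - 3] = 1 - 2*w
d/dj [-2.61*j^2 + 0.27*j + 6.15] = 0.27 - 5.22*j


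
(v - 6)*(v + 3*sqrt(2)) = v^2 - 6*v + 3*sqrt(2)*v - 18*sqrt(2)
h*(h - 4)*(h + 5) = h^3 + h^2 - 20*h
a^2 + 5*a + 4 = (a + 1)*(a + 4)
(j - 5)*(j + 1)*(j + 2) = j^3 - 2*j^2 - 13*j - 10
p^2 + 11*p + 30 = (p + 5)*(p + 6)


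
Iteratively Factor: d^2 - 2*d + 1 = (d - 1)*(d - 1)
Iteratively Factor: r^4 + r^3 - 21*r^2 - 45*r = (r + 3)*(r^3 - 2*r^2 - 15*r) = (r - 5)*(r + 3)*(r^2 + 3*r) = (r - 5)*(r + 3)^2*(r)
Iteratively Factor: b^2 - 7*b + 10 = (b - 2)*(b - 5)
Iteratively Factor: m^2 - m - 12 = (m + 3)*(m - 4)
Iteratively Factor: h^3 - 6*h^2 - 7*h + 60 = (h + 3)*(h^2 - 9*h + 20) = (h - 4)*(h + 3)*(h - 5)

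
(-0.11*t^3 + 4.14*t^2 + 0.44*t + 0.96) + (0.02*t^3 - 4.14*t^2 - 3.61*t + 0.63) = -0.09*t^3 - 3.17*t + 1.59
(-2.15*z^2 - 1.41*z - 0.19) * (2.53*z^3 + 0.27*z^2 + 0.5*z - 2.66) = -5.4395*z^5 - 4.1478*z^4 - 1.9364*z^3 + 4.9627*z^2 + 3.6556*z + 0.5054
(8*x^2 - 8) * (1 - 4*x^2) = -32*x^4 + 40*x^2 - 8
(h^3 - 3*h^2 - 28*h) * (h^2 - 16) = h^5 - 3*h^4 - 44*h^3 + 48*h^2 + 448*h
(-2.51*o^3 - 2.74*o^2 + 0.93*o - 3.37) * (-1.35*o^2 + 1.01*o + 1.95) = 3.3885*o^5 + 1.1639*o^4 - 8.9174*o^3 + 0.1458*o^2 - 1.5902*o - 6.5715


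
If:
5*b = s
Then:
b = s/5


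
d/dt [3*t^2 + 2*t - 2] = 6*t + 2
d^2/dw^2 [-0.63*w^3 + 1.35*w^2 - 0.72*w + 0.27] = 2.7 - 3.78*w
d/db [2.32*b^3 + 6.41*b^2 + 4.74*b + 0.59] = 6.96*b^2 + 12.82*b + 4.74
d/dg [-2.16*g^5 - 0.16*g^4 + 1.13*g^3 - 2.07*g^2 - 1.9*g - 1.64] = -10.8*g^4 - 0.64*g^3 + 3.39*g^2 - 4.14*g - 1.9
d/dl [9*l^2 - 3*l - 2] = 18*l - 3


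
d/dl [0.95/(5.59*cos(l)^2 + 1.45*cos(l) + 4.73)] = (10.621*cos(l) + 1.3775)*sin(l)/(5.59*cos(l)^2 + 1.45*cos(l) + 4.73)^2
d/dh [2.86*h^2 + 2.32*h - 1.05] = 5.72*h + 2.32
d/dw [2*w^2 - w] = 4*w - 1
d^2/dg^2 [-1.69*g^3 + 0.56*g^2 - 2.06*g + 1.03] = 1.12 - 10.14*g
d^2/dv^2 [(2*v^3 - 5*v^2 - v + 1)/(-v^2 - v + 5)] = 4*(-8*v^3 + 51*v^2 - 69*v + 62)/(v^6 + 3*v^5 - 12*v^4 - 29*v^3 + 60*v^2 + 75*v - 125)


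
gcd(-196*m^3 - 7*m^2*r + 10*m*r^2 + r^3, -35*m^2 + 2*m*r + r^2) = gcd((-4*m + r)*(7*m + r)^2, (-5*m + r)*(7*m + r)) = 7*m + r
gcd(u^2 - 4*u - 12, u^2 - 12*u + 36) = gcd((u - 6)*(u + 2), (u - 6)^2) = u - 6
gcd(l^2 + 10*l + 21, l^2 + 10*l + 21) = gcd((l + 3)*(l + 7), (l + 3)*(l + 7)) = l^2 + 10*l + 21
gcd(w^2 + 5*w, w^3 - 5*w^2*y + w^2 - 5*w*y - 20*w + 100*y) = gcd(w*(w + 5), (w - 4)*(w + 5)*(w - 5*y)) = w + 5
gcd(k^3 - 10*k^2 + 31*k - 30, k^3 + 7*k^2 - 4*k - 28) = k - 2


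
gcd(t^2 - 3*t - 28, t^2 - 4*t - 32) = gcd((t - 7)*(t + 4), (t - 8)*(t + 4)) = t + 4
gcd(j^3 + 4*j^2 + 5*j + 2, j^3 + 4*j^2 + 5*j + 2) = j^3 + 4*j^2 + 5*j + 2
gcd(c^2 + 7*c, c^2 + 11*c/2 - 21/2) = c + 7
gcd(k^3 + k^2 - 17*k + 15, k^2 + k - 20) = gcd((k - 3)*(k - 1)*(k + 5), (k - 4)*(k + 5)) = k + 5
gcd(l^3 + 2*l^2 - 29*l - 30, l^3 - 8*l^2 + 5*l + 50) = l - 5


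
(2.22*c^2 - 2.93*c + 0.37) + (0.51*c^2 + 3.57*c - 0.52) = 2.73*c^2 + 0.64*c - 0.15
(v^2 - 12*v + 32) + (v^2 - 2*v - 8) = 2*v^2 - 14*v + 24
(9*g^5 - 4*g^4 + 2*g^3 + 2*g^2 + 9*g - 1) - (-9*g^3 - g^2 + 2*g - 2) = 9*g^5 - 4*g^4 + 11*g^3 + 3*g^2 + 7*g + 1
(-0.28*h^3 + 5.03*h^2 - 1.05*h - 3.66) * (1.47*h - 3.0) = -0.4116*h^4 + 8.2341*h^3 - 16.6335*h^2 - 2.2302*h + 10.98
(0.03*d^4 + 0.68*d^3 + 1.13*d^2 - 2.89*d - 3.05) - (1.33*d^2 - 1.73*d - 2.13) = 0.03*d^4 + 0.68*d^3 - 0.2*d^2 - 1.16*d - 0.92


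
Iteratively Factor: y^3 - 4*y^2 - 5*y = (y - 5)*(y^2 + y) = (y - 5)*(y + 1)*(y)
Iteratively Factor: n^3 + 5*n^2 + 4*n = (n + 1)*(n^2 + 4*n) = (n + 1)*(n + 4)*(n)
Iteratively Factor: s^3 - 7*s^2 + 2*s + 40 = (s - 5)*(s^2 - 2*s - 8) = (s - 5)*(s + 2)*(s - 4)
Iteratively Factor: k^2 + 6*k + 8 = (k + 2)*(k + 4)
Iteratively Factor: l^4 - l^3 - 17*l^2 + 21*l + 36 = (l + 4)*(l^3 - 5*l^2 + 3*l + 9) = (l - 3)*(l + 4)*(l^2 - 2*l - 3) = (l - 3)*(l + 1)*(l + 4)*(l - 3)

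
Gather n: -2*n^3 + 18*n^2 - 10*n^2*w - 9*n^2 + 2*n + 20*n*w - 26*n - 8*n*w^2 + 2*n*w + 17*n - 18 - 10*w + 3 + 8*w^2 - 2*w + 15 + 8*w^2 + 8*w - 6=-2*n^3 + n^2*(9 - 10*w) + n*(-8*w^2 + 22*w - 7) + 16*w^2 - 4*w - 6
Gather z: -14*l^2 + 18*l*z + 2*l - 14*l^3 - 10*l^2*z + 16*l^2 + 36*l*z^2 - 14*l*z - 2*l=-14*l^3 + 2*l^2 + 36*l*z^2 + z*(-10*l^2 + 4*l)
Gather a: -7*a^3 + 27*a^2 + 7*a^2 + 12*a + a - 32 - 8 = -7*a^3 + 34*a^2 + 13*a - 40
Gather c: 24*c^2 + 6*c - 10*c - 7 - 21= 24*c^2 - 4*c - 28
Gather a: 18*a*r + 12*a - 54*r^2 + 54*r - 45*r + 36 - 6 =a*(18*r + 12) - 54*r^2 + 9*r + 30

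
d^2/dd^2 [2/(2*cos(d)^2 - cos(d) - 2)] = 2*(16*sin(d)^4 - 25*sin(d)^2 + 11*cos(d)/2 - 3*cos(3*d)/2 - 1)/(2*sin(d)^2 + cos(d))^3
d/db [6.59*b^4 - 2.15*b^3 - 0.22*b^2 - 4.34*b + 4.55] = 26.36*b^3 - 6.45*b^2 - 0.44*b - 4.34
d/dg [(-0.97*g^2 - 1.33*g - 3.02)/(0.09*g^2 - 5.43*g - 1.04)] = (5.3868*g^2 + 2.5612*g - 15.0154)/(0.0081*g^4 - 0.9774*g^3 + 29.2977*g^2 + 11.2944*g + 1.0816)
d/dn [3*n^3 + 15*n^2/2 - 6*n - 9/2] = 9*n^2 + 15*n - 6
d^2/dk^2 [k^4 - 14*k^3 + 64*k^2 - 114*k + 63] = 12*k^2 - 84*k + 128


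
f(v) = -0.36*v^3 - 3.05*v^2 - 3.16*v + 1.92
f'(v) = -1.08*v^2 - 6.1*v - 3.16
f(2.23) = -24.29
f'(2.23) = -22.13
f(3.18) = -50.55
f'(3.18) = -33.48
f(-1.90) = -0.62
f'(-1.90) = 4.53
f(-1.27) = 1.75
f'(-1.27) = 2.85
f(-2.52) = -3.72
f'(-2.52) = 5.35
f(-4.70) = -13.23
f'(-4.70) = 1.65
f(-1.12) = 2.14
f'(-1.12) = 2.32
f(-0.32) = 2.63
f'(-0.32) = -1.32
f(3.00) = -44.73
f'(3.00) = -31.18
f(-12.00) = 222.72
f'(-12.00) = -85.48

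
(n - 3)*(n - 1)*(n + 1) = n^3 - 3*n^2 - n + 3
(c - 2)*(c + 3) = c^2 + c - 6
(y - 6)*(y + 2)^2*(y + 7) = y^4 + 5*y^3 - 34*y^2 - 164*y - 168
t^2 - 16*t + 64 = (t - 8)^2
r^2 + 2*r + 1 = (r + 1)^2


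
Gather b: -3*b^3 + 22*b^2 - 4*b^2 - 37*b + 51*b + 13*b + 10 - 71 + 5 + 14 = -3*b^3 + 18*b^2 + 27*b - 42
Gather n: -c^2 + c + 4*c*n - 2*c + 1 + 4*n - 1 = -c^2 - c + n*(4*c + 4)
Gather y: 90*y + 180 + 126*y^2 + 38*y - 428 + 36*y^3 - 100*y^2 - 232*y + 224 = 36*y^3 + 26*y^2 - 104*y - 24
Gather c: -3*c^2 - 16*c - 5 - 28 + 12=-3*c^2 - 16*c - 21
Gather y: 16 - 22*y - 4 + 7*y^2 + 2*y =7*y^2 - 20*y + 12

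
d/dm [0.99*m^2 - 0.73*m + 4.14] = 1.98*m - 0.73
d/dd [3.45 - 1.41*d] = -1.41000000000000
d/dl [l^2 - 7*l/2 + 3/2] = 2*l - 7/2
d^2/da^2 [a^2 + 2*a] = 2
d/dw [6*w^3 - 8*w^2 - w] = 18*w^2 - 16*w - 1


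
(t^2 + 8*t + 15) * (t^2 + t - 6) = t^4 + 9*t^3 + 17*t^2 - 33*t - 90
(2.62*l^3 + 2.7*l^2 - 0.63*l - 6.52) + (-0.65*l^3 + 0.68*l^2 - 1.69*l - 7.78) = 1.97*l^3 + 3.38*l^2 - 2.32*l - 14.3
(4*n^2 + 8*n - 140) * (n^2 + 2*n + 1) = 4*n^4 + 16*n^3 - 120*n^2 - 272*n - 140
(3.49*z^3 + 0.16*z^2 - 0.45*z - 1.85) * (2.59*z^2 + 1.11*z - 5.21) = 9.0391*z^5 + 4.2883*z^4 - 19.1708*z^3 - 6.1246*z^2 + 0.291*z + 9.6385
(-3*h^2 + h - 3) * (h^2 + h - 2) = -3*h^4 - 2*h^3 + 4*h^2 - 5*h + 6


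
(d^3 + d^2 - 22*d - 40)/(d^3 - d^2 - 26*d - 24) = (d^2 - 3*d - 10)/(d^2 - 5*d - 6)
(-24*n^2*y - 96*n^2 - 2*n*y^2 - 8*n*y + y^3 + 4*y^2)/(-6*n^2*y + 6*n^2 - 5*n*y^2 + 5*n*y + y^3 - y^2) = (4*n*y + 16*n + y^2 + 4*y)/(n*y - n + y^2 - y)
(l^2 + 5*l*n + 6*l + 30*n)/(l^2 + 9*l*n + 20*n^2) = (l + 6)/(l + 4*n)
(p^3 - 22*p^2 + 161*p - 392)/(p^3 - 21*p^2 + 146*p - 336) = (p - 7)/(p - 6)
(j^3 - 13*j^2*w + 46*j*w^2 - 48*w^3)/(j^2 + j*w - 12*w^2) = (j^2 - 10*j*w + 16*w^2)/(j + 4*w)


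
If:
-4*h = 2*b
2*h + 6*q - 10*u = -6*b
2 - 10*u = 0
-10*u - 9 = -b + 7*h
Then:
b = 22/9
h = -11/9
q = -46/27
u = 1/5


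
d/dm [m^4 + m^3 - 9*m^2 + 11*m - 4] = 4*m^3 + 3*m^2 - 18*m + 11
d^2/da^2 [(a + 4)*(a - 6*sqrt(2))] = 2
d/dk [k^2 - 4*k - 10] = 2*k - 4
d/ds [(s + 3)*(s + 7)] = 2*s + 10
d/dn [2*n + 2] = 2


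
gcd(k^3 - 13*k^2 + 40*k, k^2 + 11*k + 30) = 1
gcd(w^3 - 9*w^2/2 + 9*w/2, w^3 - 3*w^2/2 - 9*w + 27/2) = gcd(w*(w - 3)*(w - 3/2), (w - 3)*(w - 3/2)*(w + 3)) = w^2 - 9*w/2 + 9/2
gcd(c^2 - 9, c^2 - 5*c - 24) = c + 3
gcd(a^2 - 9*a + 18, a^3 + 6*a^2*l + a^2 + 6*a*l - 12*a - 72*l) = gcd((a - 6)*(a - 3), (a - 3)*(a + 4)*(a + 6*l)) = a - 3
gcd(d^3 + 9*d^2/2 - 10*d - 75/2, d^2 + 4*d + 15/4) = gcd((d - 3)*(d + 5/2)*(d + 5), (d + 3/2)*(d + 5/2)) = d + 5/2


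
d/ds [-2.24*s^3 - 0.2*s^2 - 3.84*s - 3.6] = -6.72*s^2 - 0.4*s - 3.84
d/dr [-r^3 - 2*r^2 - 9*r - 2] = -3*r^2 - 4*r - 9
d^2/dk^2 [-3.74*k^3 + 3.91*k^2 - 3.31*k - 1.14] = 7.82 - 22.44*k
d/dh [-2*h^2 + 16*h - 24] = 16 - 4*h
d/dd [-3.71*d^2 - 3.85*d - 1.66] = -7.42*d - 3.85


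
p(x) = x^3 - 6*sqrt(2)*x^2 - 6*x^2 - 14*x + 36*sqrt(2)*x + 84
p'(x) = 3*x^2 - 12*sqrt(2)*x - 12*x - 14 + 36*sqrt(2)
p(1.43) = 110.09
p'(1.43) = 1.62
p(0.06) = 86.16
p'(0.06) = 35.18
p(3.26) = 85.03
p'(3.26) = -25.65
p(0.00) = 84.00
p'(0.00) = 36.91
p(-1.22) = 15.59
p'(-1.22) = 76.72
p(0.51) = 99.19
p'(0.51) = 22.92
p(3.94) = 65.73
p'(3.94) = -30.66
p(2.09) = 107.00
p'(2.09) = -10.53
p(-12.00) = -4172.82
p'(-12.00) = 816.56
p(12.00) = 169.06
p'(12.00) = 121.26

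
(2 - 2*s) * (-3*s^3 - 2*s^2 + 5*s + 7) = 6*s^4 - 2*s^3 - 14*s^2 - 4*s + 14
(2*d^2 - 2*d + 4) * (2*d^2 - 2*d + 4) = 4*d^4 - 8*d^3 + 20*d^2 - 16*d + 16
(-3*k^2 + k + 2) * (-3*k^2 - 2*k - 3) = 9*k^4 + 3*k^3 + k^2 - 7*k - 6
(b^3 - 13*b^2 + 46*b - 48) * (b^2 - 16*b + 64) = b^5 - 29*b^4 + 318*b^3 - 1616*b^2 + 3712*b - 3072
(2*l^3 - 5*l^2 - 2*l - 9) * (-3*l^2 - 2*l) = -6*l^5 + 11*l^4 + 16*l^3 + 31*l^2 + 18*l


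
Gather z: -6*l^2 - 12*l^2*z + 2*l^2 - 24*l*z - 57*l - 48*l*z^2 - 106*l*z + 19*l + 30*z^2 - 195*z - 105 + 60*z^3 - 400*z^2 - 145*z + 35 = -4*l^2 - 38*l + 60*z^3 + z^2*(-48*l - 370) + z*(-12*l^2 - 130*l - 340) - 70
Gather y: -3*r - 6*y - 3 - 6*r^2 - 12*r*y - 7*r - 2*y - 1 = -6*r^2 - 10*r + y*(-12*r - 8) - 4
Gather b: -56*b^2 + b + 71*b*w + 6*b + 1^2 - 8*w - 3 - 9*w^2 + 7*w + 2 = -56*b^2 + b*(71*w + 7) - 9*w^2 - w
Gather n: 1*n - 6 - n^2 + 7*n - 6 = -n^2 + 8*n - 12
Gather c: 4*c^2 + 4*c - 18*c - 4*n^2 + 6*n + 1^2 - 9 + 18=4*c^2 - 14*c - 4*n^2 + 6*n + 10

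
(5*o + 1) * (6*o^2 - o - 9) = 30*o^3 + o^2 - 46*o - 9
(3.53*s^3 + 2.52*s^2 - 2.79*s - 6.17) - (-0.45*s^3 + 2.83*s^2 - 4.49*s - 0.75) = 3.98*s^3 - 0.31*s^2 + 1.7*s - 5.42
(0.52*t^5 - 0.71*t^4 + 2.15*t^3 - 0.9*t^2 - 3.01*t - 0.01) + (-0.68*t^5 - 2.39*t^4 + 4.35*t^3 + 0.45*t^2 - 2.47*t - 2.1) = -0.16*t^5 - 3.1*t^4 + 6.5*t^3 - 0.45*t^2 - 5.48*t - 2.11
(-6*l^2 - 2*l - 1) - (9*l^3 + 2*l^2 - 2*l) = -9*l^3 - 8*l^2 - 1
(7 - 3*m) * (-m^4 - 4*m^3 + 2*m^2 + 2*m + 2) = 3*m^5 + 5*m^4 - 34*m^3 + 8*m^2 + 8*m + 14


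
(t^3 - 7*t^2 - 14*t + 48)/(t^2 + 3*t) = t - 10 + 16/t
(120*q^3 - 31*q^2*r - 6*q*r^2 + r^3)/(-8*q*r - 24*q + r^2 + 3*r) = (-15*q^2 + 2*q*r + r^2)/(r + 3)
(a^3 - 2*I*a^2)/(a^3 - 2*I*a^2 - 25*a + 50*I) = a^2/(a^2 - 25)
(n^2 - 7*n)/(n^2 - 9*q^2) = n*(n - 7)/(n^2 - 9*q^2)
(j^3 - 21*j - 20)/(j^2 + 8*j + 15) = (j^3 - 21*j - 20)/(j^2 + 8*j + 15)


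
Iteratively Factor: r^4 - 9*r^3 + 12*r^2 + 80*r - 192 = (r - 4)*(r^3 - 5*r^2 - 8*r + 48) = (r - 4)^2*(r^2 - r - 12) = (r - 4)^3*(r + 3)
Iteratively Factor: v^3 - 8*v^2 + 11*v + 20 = (v - 4)*(v^2 - 4*v - 5) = (v - 4)*(v + 1)*(v - 5)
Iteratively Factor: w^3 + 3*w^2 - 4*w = (w + 4)*(w^2 - w) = w*(w + 4)*(w - 1)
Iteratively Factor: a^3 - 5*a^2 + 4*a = (a - 1)*(a^2 - 4*a) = a*(a - 1)*(a - 4)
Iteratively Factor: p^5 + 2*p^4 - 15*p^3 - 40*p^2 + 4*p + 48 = (p - 4)*(p^4 + 6*p^3 + 9*p^2 - 4*p - 12) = (p - 4)*(p + 2)*(p^3 + 4*p^2 + p - 6) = (p - 4)*(p + 2)^2*(p^2 + 2*p - 3) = (p - 4)*(p - 1)*(p + 2)^2*(p + 3)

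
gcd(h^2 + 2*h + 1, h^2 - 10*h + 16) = 1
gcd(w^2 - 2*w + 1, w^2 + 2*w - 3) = w - 1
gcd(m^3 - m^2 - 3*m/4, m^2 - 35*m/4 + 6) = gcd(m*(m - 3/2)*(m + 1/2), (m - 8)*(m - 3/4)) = 1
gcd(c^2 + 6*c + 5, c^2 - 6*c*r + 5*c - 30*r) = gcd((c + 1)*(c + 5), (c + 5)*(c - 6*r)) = c + 5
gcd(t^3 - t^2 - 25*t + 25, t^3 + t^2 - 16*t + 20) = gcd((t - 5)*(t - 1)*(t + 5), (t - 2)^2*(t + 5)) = t + 5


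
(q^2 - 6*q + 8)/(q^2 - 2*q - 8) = (q - 2)/(q + 2)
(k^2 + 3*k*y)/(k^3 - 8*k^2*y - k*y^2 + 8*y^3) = k*(k + 3*y)/(k^3 - 8*k^2*y - k*y^2 + 8*y^3)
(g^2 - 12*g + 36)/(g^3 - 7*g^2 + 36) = (g - 6)/(g^2 - g - 6)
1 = 1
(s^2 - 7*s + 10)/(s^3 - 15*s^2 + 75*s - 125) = (s - 2)/(s^2 - 10*s + 25)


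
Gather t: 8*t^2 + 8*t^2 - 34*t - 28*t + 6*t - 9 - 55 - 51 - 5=16*t^2 - 56*t - 120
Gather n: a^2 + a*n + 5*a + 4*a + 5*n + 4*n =a^2 + 9*a + n*(a + 9)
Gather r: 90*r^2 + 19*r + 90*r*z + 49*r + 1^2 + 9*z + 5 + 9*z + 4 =90*r^2 + r*(90*z + 68) + 18*z + 10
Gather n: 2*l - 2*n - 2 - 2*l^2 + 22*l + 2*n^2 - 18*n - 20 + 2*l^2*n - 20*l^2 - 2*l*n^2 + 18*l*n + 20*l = -22*l^2 + 44*l + n^2*(2 - 2*l) + n*(2*l^2 + 18*l - 20) - 22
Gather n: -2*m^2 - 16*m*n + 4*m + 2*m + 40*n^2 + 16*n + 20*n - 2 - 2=-2*m^2 + 6*m + 40*n^2 + n*(36 - 16*m) - 4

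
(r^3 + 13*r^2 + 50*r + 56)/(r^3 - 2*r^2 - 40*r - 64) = (r + 7)/(r - 8)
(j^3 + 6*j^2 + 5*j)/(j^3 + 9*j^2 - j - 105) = j*(j + 1)/(j^2 + 4*j - 21)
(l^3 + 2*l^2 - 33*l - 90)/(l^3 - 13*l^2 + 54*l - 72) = (l^2 + 8*l + 15)/(l^2 - 7*l + 12)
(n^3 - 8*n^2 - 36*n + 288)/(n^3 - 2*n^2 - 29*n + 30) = (n^2 - 2*n - 48)/(n^2 + 4*n - 5)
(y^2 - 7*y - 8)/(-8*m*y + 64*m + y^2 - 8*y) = (y + 1)/(-8*m + y)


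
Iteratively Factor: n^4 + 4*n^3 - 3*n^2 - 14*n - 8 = (n + 1)*(n^3 + 3*n^2 - 6*n - 8) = (n + 1)^2*(n^2 + 2*n - 8) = (n + 1)^2*(n + 4)*(n - 2)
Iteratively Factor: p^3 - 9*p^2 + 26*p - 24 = (p - 2)*(p^2 - 7*p + 12) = (p - 4)*(p - 2)*(p - 3)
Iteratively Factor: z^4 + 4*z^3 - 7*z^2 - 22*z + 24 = (z - 2)*(z^3 + 6*z^2 + 5*z - 12) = (z - 2)*(z + 4)*(z^2 + 2*z - 3) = (z - 2)*(z - 1)*(z + 4)*(z + 3)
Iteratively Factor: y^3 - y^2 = (y)*(y^2 - y) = y*(y - 1)*(y)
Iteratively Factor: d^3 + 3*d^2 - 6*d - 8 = (d + 1)*(d^2 + 2*d - 8) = (d + 1)*(d + 4)*(d - 2)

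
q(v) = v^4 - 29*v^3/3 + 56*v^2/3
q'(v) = 4*v^3 - 29*v^2 + 112*v/3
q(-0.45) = 4.70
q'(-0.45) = -23.04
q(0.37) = 2.08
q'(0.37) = 10.05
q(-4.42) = 1581.08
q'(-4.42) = -1076.97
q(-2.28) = 238.63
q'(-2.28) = -283.28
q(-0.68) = 11.88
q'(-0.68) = -40.05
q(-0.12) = 0.29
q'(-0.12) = -4.90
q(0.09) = 0.14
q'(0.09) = 3.13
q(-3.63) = 881.98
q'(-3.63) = -708.98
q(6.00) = -120.00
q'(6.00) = 44.00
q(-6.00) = 4056.00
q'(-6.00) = -2132.00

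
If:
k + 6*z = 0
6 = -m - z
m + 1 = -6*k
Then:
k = 30/37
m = -217/37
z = -5/37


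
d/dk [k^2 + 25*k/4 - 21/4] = 2*k + 25/4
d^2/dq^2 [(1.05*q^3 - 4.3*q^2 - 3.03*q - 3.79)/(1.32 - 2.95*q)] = (-18.27525*q^3 + 24.5322*q^2 - 10.97712*q + 104.54723)/(25.672375*q^3 - 34.4619*q^2 + 15.42024*q - 2.299968)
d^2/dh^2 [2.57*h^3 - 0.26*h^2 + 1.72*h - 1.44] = 15.42*h - 0.52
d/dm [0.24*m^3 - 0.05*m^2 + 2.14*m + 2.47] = 0.72*m^2 - 0.1*m + 2.14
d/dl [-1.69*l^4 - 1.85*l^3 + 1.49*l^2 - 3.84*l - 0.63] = -6.76*l^3 - 5.55*l^2 + 2.98*l - 3.84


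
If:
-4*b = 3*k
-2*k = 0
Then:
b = 0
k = 0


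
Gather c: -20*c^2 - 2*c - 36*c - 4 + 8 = -20*c^2 - 38*c + 4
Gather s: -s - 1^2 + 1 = -s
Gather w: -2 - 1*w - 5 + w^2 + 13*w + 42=w^2 + 12*w + 35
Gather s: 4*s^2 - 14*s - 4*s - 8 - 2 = 4*s^2 - 18*s - 10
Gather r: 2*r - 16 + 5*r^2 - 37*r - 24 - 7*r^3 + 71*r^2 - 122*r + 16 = -7*r^3 + 76*r^2 - 157*r - 24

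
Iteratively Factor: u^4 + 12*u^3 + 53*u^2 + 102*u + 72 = (u + 4)*(u^3 + 8*u^2 + 21*u + 18) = (u + 3)*(u + 4)*(u^2 + 5*u + 6) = (u + 2)*(u + 3)*(u + 4)*(u + 3)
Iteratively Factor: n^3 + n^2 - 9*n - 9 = (n - 3)*(n^2 + 4*n + 3) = (n - 3)*(n + 3)*(n + 1)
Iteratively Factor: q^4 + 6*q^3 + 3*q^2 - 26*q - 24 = (q - 2)*(q^3 + 8*q^2 + 19*q + 12) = (q - 2)*(q + 4)*(q^2 + 4*q + 3) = (q - 2)*(q + 1)*(q + 4)*(q + 3)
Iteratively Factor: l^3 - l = (l - 1)*(l^2 + l) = (l - 1)*(l + 1)*(l)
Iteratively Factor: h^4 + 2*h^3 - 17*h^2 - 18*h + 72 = (h + 4)*(h^3 - 2*h^2 - 9*h + 18) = (h - 2)*(h + 4)*(h^2 - 9) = (h - 2)*(h + 3)*(h + 4)*(h - 3)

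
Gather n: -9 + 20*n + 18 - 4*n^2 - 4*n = -4*n^2 + 16*n + 9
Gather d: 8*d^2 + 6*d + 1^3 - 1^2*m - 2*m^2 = 8*d^2 + 6*d - 2*m^2 - m + 1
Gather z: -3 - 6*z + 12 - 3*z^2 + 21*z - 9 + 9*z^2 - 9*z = 6*z^2 + 6*z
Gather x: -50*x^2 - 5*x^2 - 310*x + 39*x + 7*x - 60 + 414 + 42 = -55*x^2 - 264*x + 396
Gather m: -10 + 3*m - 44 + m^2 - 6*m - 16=m^2 - 3*m - 70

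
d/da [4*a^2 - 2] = 8*a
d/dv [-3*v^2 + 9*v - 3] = 9 - 6*v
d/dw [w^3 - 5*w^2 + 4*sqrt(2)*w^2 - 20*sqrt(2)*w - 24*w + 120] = 3*w^2 - 10*w + 8*sqrt(2)*w - 20*sqrt(2) - 24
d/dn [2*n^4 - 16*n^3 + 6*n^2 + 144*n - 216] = 8*n^3 - 48*n^2 + 12*n + 144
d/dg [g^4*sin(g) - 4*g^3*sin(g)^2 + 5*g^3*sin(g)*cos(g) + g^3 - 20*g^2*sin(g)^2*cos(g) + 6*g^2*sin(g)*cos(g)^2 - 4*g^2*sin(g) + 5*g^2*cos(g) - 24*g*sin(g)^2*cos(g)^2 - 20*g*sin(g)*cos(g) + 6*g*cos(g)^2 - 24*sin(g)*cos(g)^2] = g^4*cos(g) + 4*g^3*sin(g) - 4*g^3*sin(2*g) + 5*g^3*cos(2*g) + 15*g^2*sin(2*g)/2 - 15*g^2*sin(3*g) - 5*g^2*cos(g)/2 + 6*g^2*cos(2*g) + 9*g^2*cos(3*g)/2 - 3*g^2 - 5*g*sin(g) - 6*g*sin(2*g) + 3*g*sin(3*g) - 12*g*sin(4*g) - 20*g*cos(2*g) + 10*g*cos(3*g) - 10*sin(2*g) - 6*cos(g) + 6*cos(2*g)^2 + 3*cos(2*g) - 18*cos(3*g) - 3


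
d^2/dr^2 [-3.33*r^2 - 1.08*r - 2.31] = -6.66000000000000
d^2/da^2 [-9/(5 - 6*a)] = 648/(6*a - 5)^3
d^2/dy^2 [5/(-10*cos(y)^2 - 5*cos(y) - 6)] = 25*(80*sin(y)^4 + 3*sin(y)^2 - 87*cos(y)/2 + 15*cos(3*y)/2 - 69)/(-10*sin(y)^2 + 5*cos(y) + 16)^3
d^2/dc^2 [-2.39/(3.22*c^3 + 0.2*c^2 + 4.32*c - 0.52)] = ((46.1748*c + 0.956)*(3.22*c^3 + 0.2*c^2 + 4.32*c - 0.52) - 2.39*(9.66*c^2 + 0.4*c + 4.32)*(19.32*c^2 + 0.8*c + 8.64))/(3.22*c^3 + 0.2*c^2 + 4.32*c - 0.52)^3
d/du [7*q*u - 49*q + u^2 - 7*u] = 7*q + 2*u - 7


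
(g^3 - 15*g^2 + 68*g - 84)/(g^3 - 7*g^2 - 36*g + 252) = (g - 2)/(g + 6)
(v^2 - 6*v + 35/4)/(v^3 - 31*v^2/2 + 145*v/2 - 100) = (v - 7/2)/(v^2 - 13*v + 40)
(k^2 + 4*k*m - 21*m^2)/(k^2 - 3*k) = (k^2 + 4*k*m - 21*m^2)/(k*(k - 3))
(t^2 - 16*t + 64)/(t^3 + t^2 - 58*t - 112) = (t - 8)/(t^2 + 9*t + 14)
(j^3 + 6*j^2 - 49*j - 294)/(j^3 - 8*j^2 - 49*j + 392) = (j + 6)/(j - 8)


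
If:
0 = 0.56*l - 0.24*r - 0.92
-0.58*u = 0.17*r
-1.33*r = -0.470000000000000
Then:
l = 1.79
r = 0.35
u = -0.10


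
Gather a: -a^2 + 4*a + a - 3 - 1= -a^2 + 5*a - 4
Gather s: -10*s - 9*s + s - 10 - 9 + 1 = -18*s - 18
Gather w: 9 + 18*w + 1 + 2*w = 20*w + 10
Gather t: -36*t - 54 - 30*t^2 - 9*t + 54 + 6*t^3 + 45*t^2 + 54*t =6*t^3 + 15*t^2 + 9*t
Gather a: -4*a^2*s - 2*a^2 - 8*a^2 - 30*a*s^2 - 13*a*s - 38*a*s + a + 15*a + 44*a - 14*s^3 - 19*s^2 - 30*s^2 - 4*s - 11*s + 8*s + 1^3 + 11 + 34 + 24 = a^2*(-4*s - 10) + a*(-30*s^2 - 51*s + 60) - 14*s^3 - 49*s^2 - 7*s + 70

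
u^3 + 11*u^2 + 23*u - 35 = (u - 1)*(u + 5)*(u + 7)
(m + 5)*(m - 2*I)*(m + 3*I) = m^3 + 5*m^2 + I*m^2 + 6*m + 5*I*m + 30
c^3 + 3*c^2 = c^2*(c + 3)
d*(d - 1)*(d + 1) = d^3 - d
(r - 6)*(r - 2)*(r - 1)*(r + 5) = r^4 - 4*r^3 - 25*r^2 + 88*r - 60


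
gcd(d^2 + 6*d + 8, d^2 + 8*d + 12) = d + 2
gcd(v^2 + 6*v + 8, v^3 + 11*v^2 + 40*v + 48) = v + 4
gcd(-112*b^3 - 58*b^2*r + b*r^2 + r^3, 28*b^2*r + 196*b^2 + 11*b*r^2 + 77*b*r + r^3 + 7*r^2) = 7*b + r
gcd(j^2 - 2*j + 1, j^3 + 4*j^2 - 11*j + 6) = j^2 - 2*j + 1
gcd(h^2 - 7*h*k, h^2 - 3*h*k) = h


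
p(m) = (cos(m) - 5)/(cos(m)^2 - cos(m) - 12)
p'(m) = (2*sin(m)*cos(m) - sin(m))*(cos(m) - 5)/(cos(m)^2 - cos(m) - 12)^2 - sin(m)/(cos(m)^2 - cos(m) - 12) = (cos(m)^2 - 10*cos(m) + 17)*sin(m)/(sin(m)^2 + cos(m) + 11)^2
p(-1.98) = 0.47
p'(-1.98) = -0.15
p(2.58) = 0.56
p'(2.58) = 0.13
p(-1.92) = 0.46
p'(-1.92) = -0.14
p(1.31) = 0.39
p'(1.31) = 0.09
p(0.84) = 0.35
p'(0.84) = 0.05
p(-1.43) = 0.40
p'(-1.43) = -0.11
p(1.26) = 0.38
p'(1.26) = 0.09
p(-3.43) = 0.59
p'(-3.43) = 0.08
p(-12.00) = 0.34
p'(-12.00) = 0.03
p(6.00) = 0.34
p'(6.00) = -0.02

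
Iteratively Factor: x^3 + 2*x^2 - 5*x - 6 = (x - 2)*(x^2 + 4*x + 3) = (x - 2)*(x + 1)*(x + 3)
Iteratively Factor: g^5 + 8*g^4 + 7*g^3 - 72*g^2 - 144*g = (g + 4)*(g^4 + 4*g^3 - 9*g^2 - 36*g) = (g + 4)^2*(g^3 - 9*g) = (g + 3)*(g + 4)^2*(g^2 - 3*g) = (g - 3)*(g + 3)*(g + 4)^2*(g)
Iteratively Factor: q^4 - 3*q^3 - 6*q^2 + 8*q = (q)*(q^3 - 3*q^2 - 6*q + 8) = q*(q + 2)*(q^2 - 5*q + 4) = q*(q - 4)*(q + 2)*(q - 1)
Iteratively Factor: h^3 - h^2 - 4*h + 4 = (h - 2)*(h^2 + h - 2) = (h - 2)*(h - 1)*(h + 2)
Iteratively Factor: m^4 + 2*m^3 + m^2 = (m)*(m^3 + 2*m^2 + m) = m*(m + 1)*(m^2 + m) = m^2*(m + 1)*(m + 1)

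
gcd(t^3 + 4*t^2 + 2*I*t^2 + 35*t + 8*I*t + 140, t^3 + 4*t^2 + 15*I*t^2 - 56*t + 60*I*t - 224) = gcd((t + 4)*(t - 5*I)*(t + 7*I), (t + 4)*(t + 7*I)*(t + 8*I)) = t^2 + t*(4 + 7*I) + 28*I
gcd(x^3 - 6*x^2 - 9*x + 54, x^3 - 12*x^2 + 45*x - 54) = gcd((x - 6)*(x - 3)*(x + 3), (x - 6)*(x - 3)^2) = x^2 - 9*x + 18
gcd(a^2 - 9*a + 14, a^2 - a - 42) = a - 7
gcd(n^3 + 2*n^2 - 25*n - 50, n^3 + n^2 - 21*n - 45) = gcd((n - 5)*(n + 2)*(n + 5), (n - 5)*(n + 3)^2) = n - 5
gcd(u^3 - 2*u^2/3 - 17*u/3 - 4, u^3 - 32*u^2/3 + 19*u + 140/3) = u + 4/3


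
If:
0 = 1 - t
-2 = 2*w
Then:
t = 1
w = -1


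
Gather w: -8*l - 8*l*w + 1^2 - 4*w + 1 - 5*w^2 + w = -8*l - 5*w^2 + w*(-8*l - 3) + 2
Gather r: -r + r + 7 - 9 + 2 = 0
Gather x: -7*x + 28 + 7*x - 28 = 0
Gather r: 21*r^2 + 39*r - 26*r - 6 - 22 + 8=21*r^2 + 13*r - 20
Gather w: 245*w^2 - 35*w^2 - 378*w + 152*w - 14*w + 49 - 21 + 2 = 210*w^2 - 240*w + 30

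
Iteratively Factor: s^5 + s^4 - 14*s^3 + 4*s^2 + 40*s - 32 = (s + 2)*(s^4 - s^3 - 12*s^2 + 28*s - 16) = (s + 2)*(s + 4)*(s^3 - 5*s^2 + 8*s - 4) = (s - 2)*(s + 2)*(s + 4)*(s^2 - 3*s + 2) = (s - 2)^2*(s + 2)*(s + 4)*(s - 1)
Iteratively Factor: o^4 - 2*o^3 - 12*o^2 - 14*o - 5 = (o - 5)*(o^3 + 3*o^2 + 3*o + 1) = (o - 5)*(o + 1)*(o^2 + 2*o + 1) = (o - 5)*(o + 1)^2*(o + 1)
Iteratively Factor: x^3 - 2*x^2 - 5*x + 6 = (x - 1)*(x^2 - x - 6) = (x - 1)*(x + 2)*(x - 3)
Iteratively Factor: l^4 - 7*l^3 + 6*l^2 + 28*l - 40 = (l - 2)*(l^3 - 5*l^2 - 4*l + 20) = (l - 5)*(l - 2)*(l^2 - 4) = (l - 5)*(l - 2)*(l + 2)*(l - 2)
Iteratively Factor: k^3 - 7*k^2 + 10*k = (k - 5)*(k^2 - 2*k) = k*(k - 5)*(k - 2)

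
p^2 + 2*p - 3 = (p - 1)*(p + 3)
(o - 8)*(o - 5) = o^2 - 13*o + 40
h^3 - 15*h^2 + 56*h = h*(h - 8)*(h - 7)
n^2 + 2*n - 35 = (n - 5)*(n + 7)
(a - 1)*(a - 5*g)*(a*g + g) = a^3*g - 5*a^2*g^2 - a*g + 5*g^2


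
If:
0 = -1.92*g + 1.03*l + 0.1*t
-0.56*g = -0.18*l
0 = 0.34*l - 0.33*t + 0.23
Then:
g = -0.04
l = -0.14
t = 0.56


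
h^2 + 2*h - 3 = (h - 1)*(h + 3)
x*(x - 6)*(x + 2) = x^3 - 4*x^2 - 12*x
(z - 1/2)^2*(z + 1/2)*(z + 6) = z^4 + 11*z^3/2 - 13*z^2/4 - 11*z/8 + 3/4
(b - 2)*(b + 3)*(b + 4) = b^3 + 5*b^2 - 2*b - 24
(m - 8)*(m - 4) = m^2 - 12*m + 32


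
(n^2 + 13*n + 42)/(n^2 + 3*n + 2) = (n^2 + 13*n + 42)/(n^2 + 3*n + 2)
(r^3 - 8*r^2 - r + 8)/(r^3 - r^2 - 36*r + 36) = (r^2 - 7*r - 8)/(r^2 - 36)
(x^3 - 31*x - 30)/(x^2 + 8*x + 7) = (x^2 - x - 30)/(x + 7)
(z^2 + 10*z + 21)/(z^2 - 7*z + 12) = (z^2 + 10*z + 21)/(z^2 - 7*z + 12)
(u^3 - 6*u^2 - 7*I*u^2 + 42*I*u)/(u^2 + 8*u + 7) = u*(u^2 - 6*u - 7*I*u + 42*I)/(u^2 + 8*u + 7)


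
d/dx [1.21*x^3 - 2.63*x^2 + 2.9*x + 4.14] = 3.63*x^2 - 5.26*x + 2.9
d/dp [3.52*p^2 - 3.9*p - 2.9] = 7.04*p - 3.9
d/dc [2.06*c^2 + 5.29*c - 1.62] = 4.12*c + 5.29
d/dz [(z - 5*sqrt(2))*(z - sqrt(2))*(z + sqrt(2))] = 3*z^2 - 10*sqrt(2)*z - 2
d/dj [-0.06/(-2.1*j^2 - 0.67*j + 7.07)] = (-0.252*j - 0.0402)/(2.1*j^2 + 0.67*j - 7.07)^2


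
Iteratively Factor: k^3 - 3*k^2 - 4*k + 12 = (k - 2)*(k^2 - k - 6) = (k - 2)*(k + 2)*(k - 3)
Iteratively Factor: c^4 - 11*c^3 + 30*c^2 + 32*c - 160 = (c - 4)*(c^3 - 7*c^2 + 2*c + 40) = (c - 5)*(c - 4)*(c^2 - 2*c - 8) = (c - 5)*(c - 4)*(c + 2)*(c - 4)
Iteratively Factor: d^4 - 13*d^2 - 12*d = (d - 4)*(d^3 + 4*d^2 + 3*d) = (d - 4)*(d + 3)*(d^2 + d) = d*(d - 4)*(d + 3)*(d + 1)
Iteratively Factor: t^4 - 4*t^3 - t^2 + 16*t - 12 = (t - 3)*(t^3 - t^2 - 4*t + 4) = (t - 3)*(t + 2)*(t^2 - 3*t + 2) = (t - 3)*(t - 1)*(t + 2)*(t - 2)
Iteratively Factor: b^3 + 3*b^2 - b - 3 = (b + 3)*(b^2 - 1) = (b - 1)*(b + 3)*(b + 1)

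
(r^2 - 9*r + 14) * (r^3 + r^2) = r^5 - 8*r^4 + 5*r^3 + 14*r^2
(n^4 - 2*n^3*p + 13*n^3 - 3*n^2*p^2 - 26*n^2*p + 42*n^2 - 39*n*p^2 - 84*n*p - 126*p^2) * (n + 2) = n^5 - 2*n^4*p + 15*n^4 - 3*n^3*p^2 - 30*n^3*p + 68*n^3 - 45*n^2*p^2 - 136*n^2*p + 84*n^2 - 204*n*p^2 - 168*n*p - 252*p^2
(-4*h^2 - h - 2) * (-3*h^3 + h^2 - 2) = 12*h^5 - h^4 + 5*h^3 + 6*h^2 + 2*h + 4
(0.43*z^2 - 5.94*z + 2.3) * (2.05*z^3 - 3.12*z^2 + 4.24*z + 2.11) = 0.8815*z^5 - 13.5186*z^4 + 25.071*z^3 - 31.4543*z^2 - 2.7814*z + 4.853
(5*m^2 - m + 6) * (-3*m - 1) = -15*m^3 - 2*m^2 - 17*m - 6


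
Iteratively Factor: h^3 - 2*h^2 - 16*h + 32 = (h - 4)*(h^2 + 2*h - 8) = (h - 4)*(h - 2)*(h + 4)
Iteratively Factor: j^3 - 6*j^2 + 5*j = (j - 1)*(j^2 - 5*j) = (j - 5)*(j - 1)*(j)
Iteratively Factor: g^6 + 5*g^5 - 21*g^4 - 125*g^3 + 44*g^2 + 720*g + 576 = (g + 4)*(g^5 + g^4 - 25*g^3 - 25*g^2 + 144*g + 144) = (g + 4)^2*(g^4 - 3*g^3 - 13*g^2 + 27*g + 36) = (g + 1)*(g + 4)^2*(g^3 - 4*g^2 - 9*g + 36) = (g - 4)*(g + 1)*(g + 4)^2*(g^2 - 9) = (g - 4)*(g - 3)*(g + 1)*(g + 4)^2*(g + 3)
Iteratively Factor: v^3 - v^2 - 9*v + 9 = (v + 3)*(v^2 - 4*v + 3) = (v - 1)*(v + 3)*(v - 3)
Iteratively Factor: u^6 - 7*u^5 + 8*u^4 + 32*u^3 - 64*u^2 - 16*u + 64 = (u + 1)*(u^5 - 8*u^4 + 16*u^3 + 16*u^2 - 80*u + 64) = (u - 2)*(u + 1)*(u^4 - 6*u^3 + 4*u^2 + 24*u - 32) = (u - 2)^2*(u + 1)*(u^3 - 4*u^2 - 4*u + 16) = (u - 2)^2*(u + 1)*(u + 2)*(u^2 - 6*u + 8) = (u - 4)*(u - 2)^2*(u + 1)*(u + 2)*(u - 2)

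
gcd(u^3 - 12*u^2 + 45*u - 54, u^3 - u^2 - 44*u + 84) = u - 6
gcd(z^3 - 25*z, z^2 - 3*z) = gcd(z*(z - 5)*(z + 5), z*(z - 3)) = z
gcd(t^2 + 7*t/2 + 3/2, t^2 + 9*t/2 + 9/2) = t + 3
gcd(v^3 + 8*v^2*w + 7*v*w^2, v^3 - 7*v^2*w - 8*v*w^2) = v^2 + v*w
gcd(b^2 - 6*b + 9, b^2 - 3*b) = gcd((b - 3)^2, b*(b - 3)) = b - 3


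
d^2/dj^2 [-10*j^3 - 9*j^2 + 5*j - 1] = -60*j - 18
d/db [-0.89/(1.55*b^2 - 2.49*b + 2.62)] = (2.759*b - 2.2161)/(1.55*b^2 - 2.49*b + 2.62)^2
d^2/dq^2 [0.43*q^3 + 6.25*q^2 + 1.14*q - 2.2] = 2.58*q + 12.5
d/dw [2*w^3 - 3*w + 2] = 6*w^2 - 3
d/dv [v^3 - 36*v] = 3*v^2 - 36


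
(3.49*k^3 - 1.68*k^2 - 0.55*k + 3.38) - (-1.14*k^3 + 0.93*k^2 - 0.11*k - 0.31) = 4.63*k^3 - 2.61*k^2 - 0.44*k + 3.69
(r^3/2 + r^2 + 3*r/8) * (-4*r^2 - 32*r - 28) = -2*r^5 - 20*r^4 - 95*r^3/2 - 40*r^2 - 21*r/2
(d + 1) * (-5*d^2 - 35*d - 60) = -5*d^3 - 40*d^2 - 95*d - 60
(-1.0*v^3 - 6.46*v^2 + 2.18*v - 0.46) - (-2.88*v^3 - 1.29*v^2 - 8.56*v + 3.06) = 1.88*v^3 - 5.17*v^2 + 10.74*v - 3.52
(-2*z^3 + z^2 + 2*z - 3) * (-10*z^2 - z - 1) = 20*z^5 - 8*z^4 - 19*z^3 + 27*z^2 + z + 3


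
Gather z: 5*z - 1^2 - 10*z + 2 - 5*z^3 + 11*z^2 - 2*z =-5*z^3 + 11*z^2 - 7*z + 1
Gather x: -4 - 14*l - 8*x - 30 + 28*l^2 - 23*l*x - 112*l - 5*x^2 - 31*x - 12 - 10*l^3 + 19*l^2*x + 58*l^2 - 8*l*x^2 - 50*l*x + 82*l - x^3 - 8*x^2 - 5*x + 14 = -10*l^3 + 86*l^2 - 44*l - x^3 + x^2*(-8*l - 13) + x*(19*l^2 - 73*l - 44) - 32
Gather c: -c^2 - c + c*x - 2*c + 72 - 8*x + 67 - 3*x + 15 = -c^2 + c*(x - 3) - 11*x + 154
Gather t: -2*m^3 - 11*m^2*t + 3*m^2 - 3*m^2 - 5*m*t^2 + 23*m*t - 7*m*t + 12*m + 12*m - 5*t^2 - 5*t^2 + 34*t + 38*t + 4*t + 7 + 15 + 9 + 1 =-2*m^3 + 24*m + t^2*(-5*m - 10) + t*(-11*m^2 + 16*m + 76) + 32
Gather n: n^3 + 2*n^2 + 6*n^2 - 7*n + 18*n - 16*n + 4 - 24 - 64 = n^3 + 8*n^2 - 5*n - 84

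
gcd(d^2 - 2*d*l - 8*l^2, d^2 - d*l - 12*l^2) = d - 4*l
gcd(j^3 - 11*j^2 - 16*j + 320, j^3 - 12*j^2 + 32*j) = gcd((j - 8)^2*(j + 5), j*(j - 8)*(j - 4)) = j - 8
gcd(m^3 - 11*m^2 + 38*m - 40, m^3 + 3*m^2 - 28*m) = m - 4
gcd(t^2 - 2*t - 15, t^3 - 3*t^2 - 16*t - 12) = 1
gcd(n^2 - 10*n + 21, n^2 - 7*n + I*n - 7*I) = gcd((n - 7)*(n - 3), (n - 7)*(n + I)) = n - 7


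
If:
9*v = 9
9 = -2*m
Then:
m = -9/2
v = 1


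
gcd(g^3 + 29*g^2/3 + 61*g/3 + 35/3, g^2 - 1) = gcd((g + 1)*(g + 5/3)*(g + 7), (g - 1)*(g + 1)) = g + 1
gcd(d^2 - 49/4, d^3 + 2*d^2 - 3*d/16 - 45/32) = 1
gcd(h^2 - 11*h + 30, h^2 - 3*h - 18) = h - 6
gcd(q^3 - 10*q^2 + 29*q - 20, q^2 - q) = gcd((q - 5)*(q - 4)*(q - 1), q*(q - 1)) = q - 1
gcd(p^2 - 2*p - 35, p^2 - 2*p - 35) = p^2 - 2*p - 35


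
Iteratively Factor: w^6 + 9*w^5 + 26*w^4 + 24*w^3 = (w)*(w^5 + 9*w^4 + 26*w^3 + 24*w^2) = w^2*(w^4 + 9*w^3 + 26*w^2 + 24*w) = w^2*(w + 2)*(w^3 + 7*w^2 + 12*w) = w^2*(w + 2)*(w + 3)*(w^2 + 4*w) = w^3*(w + 2)*(w + 3)*(w + 4)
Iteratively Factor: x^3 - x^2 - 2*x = (x + 1)*(x^2 - 2*x) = (x - 2)*(x + 1)*(x)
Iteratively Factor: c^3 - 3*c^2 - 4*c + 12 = (c - 2)*(c^2 - c - 6) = (c - 3)*(c - 2)*(c + 2)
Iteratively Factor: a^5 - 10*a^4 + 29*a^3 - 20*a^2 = (a - 1)*(a^4 - 9*a^3 + 20*a^2) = a*(a - 1)*(a^3 - 9*a^2 + 20*a) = a*(a - 4)*(a - 1)*(a^2 - 5*a) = a^2*(a - 4)*(a - 1)*(a - 5)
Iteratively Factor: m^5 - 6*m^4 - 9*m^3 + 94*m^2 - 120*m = (m - 5)*(m^4 - m^3 - 14*m^2 + 24*m) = (m - 5)*(m - 2)*(m^3 + m^2 - 12*m) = (m - 5)*(m - 3)*(m - 2)*(m^2 + 4*m) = (m - 5)*(m - 3)*(m - 2)*(m + 4)*(m)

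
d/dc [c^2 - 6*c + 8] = 2*c - 6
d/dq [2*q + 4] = 2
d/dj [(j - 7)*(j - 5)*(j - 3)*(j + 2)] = 4*j^3 - 39*j^2 + 82*j + 37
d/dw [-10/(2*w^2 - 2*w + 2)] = 5*(2*w - 1)/(w^2 - w + 1)^2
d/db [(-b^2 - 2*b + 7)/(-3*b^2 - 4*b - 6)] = 2*(-b^2 + 27*b + 20)/(9*b^4 + 24*b^3 + 52*b^2 + 48*b + 36)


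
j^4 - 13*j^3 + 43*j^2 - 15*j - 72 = (j - 8)*(j - 3)^2*(j + 1)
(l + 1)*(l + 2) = l^2 + 3*l + 2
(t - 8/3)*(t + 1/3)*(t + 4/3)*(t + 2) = t^4 + t^3 - 6*t^2 - 248*t/27 - 64/27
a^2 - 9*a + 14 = (a - 7)*(a - 2)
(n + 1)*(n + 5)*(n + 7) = n^3 + 13*n^2 + 47*n + 35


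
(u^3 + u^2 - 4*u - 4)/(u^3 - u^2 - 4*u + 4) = (u + 1)/(u - 1)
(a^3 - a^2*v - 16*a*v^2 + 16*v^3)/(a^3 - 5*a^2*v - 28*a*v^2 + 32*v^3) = (-a + 4*v)/(-a + 8*v)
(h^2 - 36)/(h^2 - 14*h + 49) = (h^2 - 36)/(h^2 - 14*h + 49)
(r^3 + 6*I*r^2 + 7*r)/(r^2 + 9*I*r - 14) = r*(r - I)/(r + 2*I)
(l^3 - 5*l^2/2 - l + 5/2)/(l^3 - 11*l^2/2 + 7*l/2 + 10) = (l - 1)/(l - 4)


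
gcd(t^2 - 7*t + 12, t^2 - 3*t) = t - 3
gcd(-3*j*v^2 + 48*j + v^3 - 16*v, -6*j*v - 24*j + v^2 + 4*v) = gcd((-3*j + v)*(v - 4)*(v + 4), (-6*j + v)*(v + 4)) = v + 4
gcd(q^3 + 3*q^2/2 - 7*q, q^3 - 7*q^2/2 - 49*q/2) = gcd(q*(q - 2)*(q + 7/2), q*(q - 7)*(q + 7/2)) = q^2 + 7*q/2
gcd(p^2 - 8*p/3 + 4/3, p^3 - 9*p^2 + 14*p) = p - 2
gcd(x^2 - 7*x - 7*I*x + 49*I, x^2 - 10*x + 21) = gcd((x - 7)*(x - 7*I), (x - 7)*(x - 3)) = x - 7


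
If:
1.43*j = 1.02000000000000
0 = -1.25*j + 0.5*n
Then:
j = 0.71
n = 1.78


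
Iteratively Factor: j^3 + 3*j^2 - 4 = (j + 2)*(j^2 + j - 2) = (j - 1)*(j + 2)*(j + 2)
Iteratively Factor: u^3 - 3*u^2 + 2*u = (u - 1)*(u^2 - 2*u) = (u - 2)*(u - 1)*(u)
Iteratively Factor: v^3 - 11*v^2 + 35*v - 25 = (v - 5)*(v^2 - 6*v + 5) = (v - 5)*(v - 1)*(v - 5)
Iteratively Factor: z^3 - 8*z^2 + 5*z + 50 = (z + 2)*(z^2 - 10*z + 25) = (z - 5)*(z + 2)*(z - 5)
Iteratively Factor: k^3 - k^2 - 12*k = (k - 4)*(k^2 + 3*k) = (k - 4)*(k + 3)*(k)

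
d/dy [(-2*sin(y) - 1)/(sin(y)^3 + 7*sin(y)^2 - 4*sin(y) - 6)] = (4*sin(y)^3 + 17*sin(y)^2 + 14*sin(y) + 8)*cos(y)/(sin(y)^3 + 7*sin(y)^2 - 4*sin(y) - 6)^2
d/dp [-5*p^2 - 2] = -10*p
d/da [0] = 0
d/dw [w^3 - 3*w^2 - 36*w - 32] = 3*w^2 - 6*w - 36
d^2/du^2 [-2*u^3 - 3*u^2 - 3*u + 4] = -12*u - 6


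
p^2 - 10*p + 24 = (p - 6)*(p - 4)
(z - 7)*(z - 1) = z^2 - 8*z + 7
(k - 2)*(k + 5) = k^2 + 3*k - 10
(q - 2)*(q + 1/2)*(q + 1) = q^3 - q^2/2 - 5*q/2 - 1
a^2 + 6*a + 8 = (a + 2)*(a + 4)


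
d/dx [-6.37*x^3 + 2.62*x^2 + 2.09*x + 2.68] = -19.11*x^2 + 5.24*x + 2.09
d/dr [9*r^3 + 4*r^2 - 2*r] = 27*r^2 + 8*r - 2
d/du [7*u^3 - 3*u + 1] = 21*u^2 - 3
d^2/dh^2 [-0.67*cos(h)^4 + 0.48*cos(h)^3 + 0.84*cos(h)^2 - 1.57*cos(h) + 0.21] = 10.72*cos(h)^4 - 4.32*cos(h)^3 - 11.4*cos(h)^2 + 4.45*cos(h) + 1.68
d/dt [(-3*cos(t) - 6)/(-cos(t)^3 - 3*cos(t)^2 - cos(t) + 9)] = 3*(27*cos(t) + 9*cos(2*t) + cos(3*t) + 31)*sin(t)/(2*(cos(t)^3 + 3*cos(t)^2 + cos(t) - 9)^2)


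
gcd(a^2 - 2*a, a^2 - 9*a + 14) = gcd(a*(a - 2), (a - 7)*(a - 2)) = a - 2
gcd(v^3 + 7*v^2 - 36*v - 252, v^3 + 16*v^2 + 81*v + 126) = v^2 + 13*v + 42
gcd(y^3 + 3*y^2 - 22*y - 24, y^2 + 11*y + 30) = y + 6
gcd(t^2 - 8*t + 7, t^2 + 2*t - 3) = t - 1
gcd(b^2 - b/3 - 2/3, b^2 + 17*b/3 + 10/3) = b + 2/3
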